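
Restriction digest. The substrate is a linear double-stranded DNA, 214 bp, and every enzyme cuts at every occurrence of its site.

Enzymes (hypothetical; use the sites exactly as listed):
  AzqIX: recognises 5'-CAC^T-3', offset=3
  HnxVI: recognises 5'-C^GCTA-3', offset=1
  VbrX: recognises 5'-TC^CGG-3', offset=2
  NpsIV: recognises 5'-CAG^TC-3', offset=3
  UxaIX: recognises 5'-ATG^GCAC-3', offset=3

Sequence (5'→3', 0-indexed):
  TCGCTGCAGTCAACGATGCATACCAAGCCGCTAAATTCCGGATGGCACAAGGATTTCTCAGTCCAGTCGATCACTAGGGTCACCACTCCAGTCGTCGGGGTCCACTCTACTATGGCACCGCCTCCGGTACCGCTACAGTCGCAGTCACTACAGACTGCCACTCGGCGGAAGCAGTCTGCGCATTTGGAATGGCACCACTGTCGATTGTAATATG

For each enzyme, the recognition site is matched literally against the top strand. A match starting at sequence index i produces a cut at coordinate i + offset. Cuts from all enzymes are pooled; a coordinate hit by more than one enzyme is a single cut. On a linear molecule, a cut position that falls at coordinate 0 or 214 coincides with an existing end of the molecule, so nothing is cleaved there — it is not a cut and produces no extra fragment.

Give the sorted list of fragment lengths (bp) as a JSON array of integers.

[4,5,5,6,6,7,7,7,8,9,9,9,10,12,13,13,14,16,17,17,20]

Per-enzyme occurrences:
  AzqIX (CACT, off=3): starts [71, 83, 102, 145, 158, 195] → cuts [74, 86, 105, 148, 161, 198]
  HnxVI (CGCTA, off=1): starts [28, 130] → cuts [29, 131]
  VbrX (TCCGG, off=2): starts [36, 122] → cuts [38, 124]
  NpsIV (CAGTC, off=3): starts [6, 58, 63, 88, 135, 141, 171] → cuts [9, 61, 66, 91, 138, 144, 174]
  UxaIX (ATGGCAC, off=3): starts [41, 111, 188] → cuts [44, 114, 191]

All cut coordinates (distinct, sorted): [9, 29, 38, 44, 61, 66, 74, 86, 91, 105, 114, 124, 131, 138, 144, 148, 161, 174, 191, 198]

Fragment lengths:
  [0,9): 9 bp
  [9,29): 20 bp
  [29,38): 9 bp
  [38,44): 6 bp
  [44,61): 17 bp
  [61,66): 5 bp
  [66,74): 8 bp
  [74,86): 12 bp
  [86,91): 5 bp
  [91,105): 14 bp
  [105,114): 9 bp
  [114,124): 10 bp
  [124,131): 7 bp
  [131,138): 7 bp
  [138,144): 6 bp
  [144,148): 4 bp
  [148,161): 13 bp
  [161,174): 13 bp
  [174,191): 17 bp
  [191,198): 7 bp
  [198,214): 16 bp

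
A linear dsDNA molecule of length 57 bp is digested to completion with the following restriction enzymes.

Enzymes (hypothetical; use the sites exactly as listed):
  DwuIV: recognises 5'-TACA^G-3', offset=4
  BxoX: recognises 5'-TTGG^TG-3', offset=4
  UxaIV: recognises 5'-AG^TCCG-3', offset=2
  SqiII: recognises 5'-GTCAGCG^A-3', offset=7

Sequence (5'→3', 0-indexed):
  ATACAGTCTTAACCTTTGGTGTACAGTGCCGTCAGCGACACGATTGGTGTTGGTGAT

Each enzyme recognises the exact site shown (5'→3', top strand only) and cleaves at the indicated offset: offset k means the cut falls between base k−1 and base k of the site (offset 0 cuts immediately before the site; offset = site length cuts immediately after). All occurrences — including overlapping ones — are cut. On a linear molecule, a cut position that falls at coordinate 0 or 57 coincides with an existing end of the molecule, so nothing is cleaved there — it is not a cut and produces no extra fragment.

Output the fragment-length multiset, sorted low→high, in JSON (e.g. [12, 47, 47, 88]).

[4,5,6,6,10,12,14]

Per-enzyme occurrences:
  DwuIV (TACAG, off=4): starts [1, 21] → cuts [5, 25]
  BxoX (TTGGTG, off=4): starts [15, 43, 49] → cuts [19, 47, 53]
  UxaIV (AGTCCG, off=2): no sites
  SqiII (GTCAGCGA, off=7): starts [30] → cuts [37]

Pooled cuts: [5, 19, 25, 37, 47, 53]

Fragments:
  [0,5): 5 bp
  [5,19): 14 bp
  [19,25): 6 bp
  [25,37): 12 bp
  [37,47): 10 bp
  [47,53): 6 bp
  [53,57): 4 bp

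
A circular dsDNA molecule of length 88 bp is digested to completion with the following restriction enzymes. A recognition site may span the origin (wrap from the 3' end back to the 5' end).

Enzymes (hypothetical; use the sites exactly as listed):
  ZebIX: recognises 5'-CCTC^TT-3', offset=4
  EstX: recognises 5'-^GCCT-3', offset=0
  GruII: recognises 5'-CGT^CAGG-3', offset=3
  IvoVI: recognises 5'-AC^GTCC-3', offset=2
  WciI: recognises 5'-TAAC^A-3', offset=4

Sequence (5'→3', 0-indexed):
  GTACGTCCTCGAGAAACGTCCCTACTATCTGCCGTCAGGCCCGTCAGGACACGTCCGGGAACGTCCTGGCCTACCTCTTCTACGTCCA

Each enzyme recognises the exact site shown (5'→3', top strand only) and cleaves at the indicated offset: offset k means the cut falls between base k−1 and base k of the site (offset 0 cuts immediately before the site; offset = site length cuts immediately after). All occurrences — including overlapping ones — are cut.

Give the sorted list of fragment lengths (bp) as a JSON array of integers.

[6,6,8,9,9,9,10,13,18]

Per-enzyme occurrences:
  ZebIX (CCTCTT, off=4): starts [73] → cuts [77]
  EstX (GCCT, off=0): starts [68] → cuts [68]
  GruII (CGTCAGG, off=3): starts [32, 41] → cuts [35, 44]
  IvoVI (ACGTCC, off=2): starts [2, 15, 50, 60, 81] → cuts [4, 17, 52, 62, 83]
  WciI (TAACA, off=4): no sites

Pooled cuts: [4, 17, 35, 44, 52, 62, 68, 77, 83]

Fragments:
  4→17: 13 bp
  17→35: 18 bp
  35→44: 9 bp
  44→52: 8 bp
  52→62: 10 bp
  62→68: 6 bp
  68→77: 9 bp
  77→83: 6 bp
  83→4 (wrap): 88-83+4 = 9 bp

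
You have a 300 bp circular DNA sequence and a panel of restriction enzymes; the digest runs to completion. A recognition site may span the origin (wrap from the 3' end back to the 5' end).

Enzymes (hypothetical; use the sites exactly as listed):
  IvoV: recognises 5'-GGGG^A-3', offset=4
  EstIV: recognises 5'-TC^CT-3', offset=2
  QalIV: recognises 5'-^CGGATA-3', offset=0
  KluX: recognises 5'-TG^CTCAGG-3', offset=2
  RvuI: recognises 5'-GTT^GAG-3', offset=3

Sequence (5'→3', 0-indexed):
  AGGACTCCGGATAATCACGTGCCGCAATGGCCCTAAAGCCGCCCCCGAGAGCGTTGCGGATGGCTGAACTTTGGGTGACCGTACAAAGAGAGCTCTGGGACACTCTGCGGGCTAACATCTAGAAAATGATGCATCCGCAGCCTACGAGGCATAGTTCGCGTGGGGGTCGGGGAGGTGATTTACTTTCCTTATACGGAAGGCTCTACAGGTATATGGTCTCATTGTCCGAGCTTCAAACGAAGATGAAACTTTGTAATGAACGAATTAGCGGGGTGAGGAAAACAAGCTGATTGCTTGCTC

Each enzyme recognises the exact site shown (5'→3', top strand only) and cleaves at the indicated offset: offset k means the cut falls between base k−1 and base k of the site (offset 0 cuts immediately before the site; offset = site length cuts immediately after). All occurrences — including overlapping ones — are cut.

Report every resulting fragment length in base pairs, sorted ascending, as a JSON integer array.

Per-enzyme occurrences:
  IvoV (GGGGA, off=4): starts [168] → cuts [172]
  EstIV (TCCT, off=2): starts [185] → cuts [187]
  QalIV (CGGATA, off=0): starts [7] → cuts [7]
  KluX (TGCTCAGG, off=2): starts [295] → cuts [297]
  RvuI (GTTGAG, off=3): no sites

Pooled cuts: [7, 172, 187, 297]

Fragment lengths:
  7→172: 165 bp
  172→187: 15 bp
  187→297: 110 bp
  297→7 (wrap): 300-297+7 = 10 bp

[10,15,110,165]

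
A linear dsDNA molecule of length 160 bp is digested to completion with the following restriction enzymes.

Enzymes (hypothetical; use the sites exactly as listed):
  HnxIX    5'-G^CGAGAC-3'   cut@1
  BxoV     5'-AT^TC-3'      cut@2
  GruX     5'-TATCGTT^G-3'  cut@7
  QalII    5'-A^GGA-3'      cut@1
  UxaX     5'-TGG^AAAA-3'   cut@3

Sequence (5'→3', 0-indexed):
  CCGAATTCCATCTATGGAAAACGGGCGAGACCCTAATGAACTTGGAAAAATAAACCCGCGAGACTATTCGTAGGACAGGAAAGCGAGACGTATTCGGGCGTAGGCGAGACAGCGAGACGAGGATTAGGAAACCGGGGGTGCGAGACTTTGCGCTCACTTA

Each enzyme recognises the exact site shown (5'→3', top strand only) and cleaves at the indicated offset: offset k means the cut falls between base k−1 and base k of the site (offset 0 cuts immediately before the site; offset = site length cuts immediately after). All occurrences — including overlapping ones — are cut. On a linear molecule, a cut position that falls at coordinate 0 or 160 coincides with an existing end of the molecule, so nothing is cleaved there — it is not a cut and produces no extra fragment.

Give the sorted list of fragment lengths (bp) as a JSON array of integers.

Site scan:
  HnxIX (GCGAGAC, off=1): starts [24, 57, 82, 103, 111, 139] → cuts [25, 58, 83, 104, 112, 140]
  BxoV (ATTC, off=2): starts [4, 65, 91] → cuts [6, 67, 93]
  GruX (TATCGTTG, off=7): no sites
  QalII (AGGA, off=1): starts [71, 76, 119, 125] → cuts [72, 77, 120, 126]
  UxaX (TGGAAAA, off=3): starts [14, 42] → cuts [17, 45]

Pooled cuts: [6, 17, 25, 45, 58, 67, 72, 77, 83, 93, 104, 112, 120, 126, 140]

Fragments:
  [0,6): 6 bp
  [6,17): 11 bp
  [17,25): 8 bp
  [25,45): 20 bp
  [45,58): 13 bp
  [58,67): 9 bp
  [67,72): 5 bp
  [72,77): 5 bp
  [77,83): 6 bp
  [83,93): 10 bp
  [93,104): 11 bp
  [104,112): 8 bp
  [112,120): 8 bp
  [120,126): 6 bp
  [126,140): 14 bp
  [140,160): 20 bp

[5,5,6,6,6,8,8,8,9,10,11,11,13,14,20,20]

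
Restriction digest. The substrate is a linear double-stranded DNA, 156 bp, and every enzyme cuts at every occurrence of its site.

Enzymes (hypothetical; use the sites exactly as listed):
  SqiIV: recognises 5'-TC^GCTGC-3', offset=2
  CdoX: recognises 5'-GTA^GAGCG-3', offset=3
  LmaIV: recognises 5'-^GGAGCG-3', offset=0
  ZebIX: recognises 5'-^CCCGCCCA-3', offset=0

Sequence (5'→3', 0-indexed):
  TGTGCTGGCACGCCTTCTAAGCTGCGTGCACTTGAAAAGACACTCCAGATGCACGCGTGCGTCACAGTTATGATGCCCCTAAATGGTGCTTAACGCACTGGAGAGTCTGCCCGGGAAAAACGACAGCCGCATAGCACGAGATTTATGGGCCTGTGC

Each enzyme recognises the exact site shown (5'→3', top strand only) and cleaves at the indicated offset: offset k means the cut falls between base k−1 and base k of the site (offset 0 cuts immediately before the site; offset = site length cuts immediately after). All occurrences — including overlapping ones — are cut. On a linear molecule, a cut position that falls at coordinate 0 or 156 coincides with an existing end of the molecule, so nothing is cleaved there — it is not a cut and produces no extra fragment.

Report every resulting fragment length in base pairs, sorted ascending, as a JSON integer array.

[156]

Scan for sites:
  SqiIV (TCGCTGC, off=2): no sites
  CdoX (GTAGAGCG, off=3): no sites
  LmaIV (GGAGCG, off=0): no sites
  ZebIX (CCCGCCCA, off=0): no sites

Pooled cuts: ∅

Fragment lengths:
  no cuts → one linear fragment of 156 bp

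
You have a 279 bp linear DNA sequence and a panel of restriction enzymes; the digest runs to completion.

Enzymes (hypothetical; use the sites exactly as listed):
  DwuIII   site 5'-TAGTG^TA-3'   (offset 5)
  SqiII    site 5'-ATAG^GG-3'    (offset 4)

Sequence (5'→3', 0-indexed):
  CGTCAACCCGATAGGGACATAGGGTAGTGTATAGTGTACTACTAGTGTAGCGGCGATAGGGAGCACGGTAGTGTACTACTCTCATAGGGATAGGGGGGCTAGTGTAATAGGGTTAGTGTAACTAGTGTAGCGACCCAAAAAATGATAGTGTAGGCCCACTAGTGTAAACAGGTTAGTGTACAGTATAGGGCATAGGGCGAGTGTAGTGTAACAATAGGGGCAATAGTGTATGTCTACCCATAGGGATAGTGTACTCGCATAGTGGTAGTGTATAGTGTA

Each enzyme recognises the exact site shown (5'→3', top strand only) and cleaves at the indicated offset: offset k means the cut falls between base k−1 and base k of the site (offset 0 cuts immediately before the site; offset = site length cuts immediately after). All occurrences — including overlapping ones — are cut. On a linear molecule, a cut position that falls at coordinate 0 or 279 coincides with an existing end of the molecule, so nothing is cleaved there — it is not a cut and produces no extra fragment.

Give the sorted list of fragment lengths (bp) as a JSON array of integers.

Per-enzyme occurrences:
  DwuIII (TAGTGTA, off=5): starts [24, 31, 42, 68, 99, 113, 122, 145, 159, 173, 203, 223, 246, 265, 272] → cuts [29, 36, 47, 73, 104, 118, 127, 150, 164, 178, 208, 228, 251, 270, 277]
  SqiII (ATAGGG, off=4): starts [10, 18, 55, 83, 89, 106, 184, 191, 213, 239] → cuts [14, 22, 59, 87, 93, 110, 188, 195, 217, 243]

Pooled cuts: [14, 22, 29, 36, 47, 59, 73, 87, 93, 104, 110, 118, 127, 150, 164, 178, 188, 195, 208, 217, 228, 243, 251, 270, 277]

Fragment lengths:
  [0,14): 14 bp
  [14,22): 8 bp
  [22,29): 7 bp
  [29,36): 7 bp
  [36,47): 11 bp
  [47,59): 12 bp
  [59,73): 14 bp
  [73,87): 14 bp
  [87,93): 6 bp
  [93,104): 11 bp
  [104,110): 6 bp
  [110,118): 8 bp
  [118,127): 9 bp
  [127,150): 23 bp
  [150,164): 14 bp
  [164,178): 14 bp
  [178,188): 10 bp
  [188,195): 7 bp
  [195,208): 13 bp
  [208,217): 9 bp
  [217,228): 11 bp
  [228,243): 15 bp
  [243,251): 8 bp
  [251,270): 19 bp
  [270,277): 7 bp
  [277,279): 2 bp

[2,6,6,7,7,7,7,8,8,8,9,9,10,11,11,11,12,13,14,14,14,14,14,15,19,23]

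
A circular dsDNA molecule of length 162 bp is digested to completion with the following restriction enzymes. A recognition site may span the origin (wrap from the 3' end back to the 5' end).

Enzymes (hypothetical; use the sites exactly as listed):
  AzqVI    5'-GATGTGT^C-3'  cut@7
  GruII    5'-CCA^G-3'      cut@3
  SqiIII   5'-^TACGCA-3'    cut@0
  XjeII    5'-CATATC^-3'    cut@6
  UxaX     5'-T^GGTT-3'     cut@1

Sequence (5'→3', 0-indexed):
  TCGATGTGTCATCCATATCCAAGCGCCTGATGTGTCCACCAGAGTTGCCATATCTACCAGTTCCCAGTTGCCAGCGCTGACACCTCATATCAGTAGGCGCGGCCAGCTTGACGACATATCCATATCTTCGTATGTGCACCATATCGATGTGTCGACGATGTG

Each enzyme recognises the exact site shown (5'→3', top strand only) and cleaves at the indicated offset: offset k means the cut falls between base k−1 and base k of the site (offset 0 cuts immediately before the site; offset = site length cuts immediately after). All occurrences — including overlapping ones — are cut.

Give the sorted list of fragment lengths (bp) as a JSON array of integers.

Site scan:
  AzqVI (GATGTGTC, off=7): starts [2, 28, 145, 156] → cuts [1, 9, 35, 152]
  GruII (CCAG, off=3): starts [38, 56, 63, 70, 102] → cuts [41, 59, 66, 73, 105]
  SqiIII (TACGCA, off=0): no sites
  XjeII (CATATC, off=6): starts [13, 48, 85, 114, 120, 139] → cuts [19, 54, 91, 120, 126, 145]
  UxaX (TGGTT, off=1): no sites

All cut coordinates (distinct, sorted): [1, 9, 19, 35, 41, 54, 59, 66, 73, 91, 105, 120, 126, 145, 152]

Fragment lengths:
  1→9: 8 bp
  9→19: 10 bp
  19→35: 16 bp
  35→41: 6 bp
  41→54: 13 bp
  54→59: 5 bp
  59→66: 7 bp
  66→73: 7 bp
  73→91: 18 bp
  91→105: 14 bp
  105→120: 15 bp
  120→126: 6 bp
  126→145: 19 bp
  145→152: 7 bp
  152→1 (wrap): 162-152+1 = 11 bp

[5,6,6,7,7,7,8,10,11,13,14,15,16,18,19]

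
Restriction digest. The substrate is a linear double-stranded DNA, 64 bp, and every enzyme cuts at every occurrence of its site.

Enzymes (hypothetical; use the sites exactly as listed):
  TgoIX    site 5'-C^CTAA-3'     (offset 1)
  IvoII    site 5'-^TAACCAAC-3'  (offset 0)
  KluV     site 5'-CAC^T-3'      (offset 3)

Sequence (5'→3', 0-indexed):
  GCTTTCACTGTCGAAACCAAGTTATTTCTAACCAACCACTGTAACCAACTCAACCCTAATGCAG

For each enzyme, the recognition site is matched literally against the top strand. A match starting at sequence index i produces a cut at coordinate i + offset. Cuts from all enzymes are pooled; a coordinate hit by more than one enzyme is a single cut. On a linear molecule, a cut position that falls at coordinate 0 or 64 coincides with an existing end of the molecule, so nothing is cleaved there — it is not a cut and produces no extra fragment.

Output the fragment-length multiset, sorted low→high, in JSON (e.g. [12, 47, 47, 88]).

[2,8,9,11,14,20]

Site scan:
  TgoIX CCTAA/1: at [54] ⇒ [55]
  IvoII TAACCAAC/0: at [28, 41] ⇒ [28, 41]
  KluV CACT/3: at [5, 36] ⇒ [8, 39]

Pooled cuts: [8, 28, 39, 41, 55]

Fragments:
  [0,8): 8 bp
  [8,28): 20 bp
  [28,39): 11 bp
  [39,41): 2 bp
  [41,55): 14 bp
  [55,64): 9 bp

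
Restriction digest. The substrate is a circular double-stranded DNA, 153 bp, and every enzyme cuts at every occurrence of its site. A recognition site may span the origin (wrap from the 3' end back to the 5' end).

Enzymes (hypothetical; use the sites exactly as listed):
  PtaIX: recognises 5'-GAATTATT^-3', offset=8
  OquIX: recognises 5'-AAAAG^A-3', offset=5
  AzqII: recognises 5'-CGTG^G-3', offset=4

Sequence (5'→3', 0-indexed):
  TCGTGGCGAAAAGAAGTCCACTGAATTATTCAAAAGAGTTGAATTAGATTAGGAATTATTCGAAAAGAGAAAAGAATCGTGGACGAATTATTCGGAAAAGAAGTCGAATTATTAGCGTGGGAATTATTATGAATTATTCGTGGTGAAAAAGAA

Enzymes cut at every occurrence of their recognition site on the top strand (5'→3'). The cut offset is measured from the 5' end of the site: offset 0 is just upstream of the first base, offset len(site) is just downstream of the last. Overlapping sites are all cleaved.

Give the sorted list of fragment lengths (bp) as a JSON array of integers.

Site scan:
  PtaIX GAATTATT/8: at [22, 52, 84, 105, 120, 130] ⇒ [30, 60, 92, 113, 128, 138]
  OquIX AAAAGA/5: at [8, 31, 62, 69, 95, 146] ⇒ [13, 36, 67, 74, 100, 151]
  AzqII CGTGG/4: at [1, 77, 115, 138] ⇒ [5, 81, 119, 142]

Pooled cuts: [5, 13, 30, 36, 60, 67, 74, 81, 92, 100, 113, 119, 128, 138, 142, 151]

Fragment lengths:
  5→13: 8 bp
  13→30: 17 bp
  30→36: 6 bp
  36→60: 24 bp
  60→67: 7 bp
  67→74: 7 bp
  74→81: 7 bp
  81→92: 11 bp
  92→100: 8 bp
  100→113: 13 bp
  113→119: 6 bp
  119→128: 9 bp
  128→138: 10 bp
  138→142: 4 bp
  142→151: 9 bp
  151→5 (wrap): 153-151+5 = 7 bp

[4,6,6,7,7,7,7,8,8,9,9,10,11,13,17,24]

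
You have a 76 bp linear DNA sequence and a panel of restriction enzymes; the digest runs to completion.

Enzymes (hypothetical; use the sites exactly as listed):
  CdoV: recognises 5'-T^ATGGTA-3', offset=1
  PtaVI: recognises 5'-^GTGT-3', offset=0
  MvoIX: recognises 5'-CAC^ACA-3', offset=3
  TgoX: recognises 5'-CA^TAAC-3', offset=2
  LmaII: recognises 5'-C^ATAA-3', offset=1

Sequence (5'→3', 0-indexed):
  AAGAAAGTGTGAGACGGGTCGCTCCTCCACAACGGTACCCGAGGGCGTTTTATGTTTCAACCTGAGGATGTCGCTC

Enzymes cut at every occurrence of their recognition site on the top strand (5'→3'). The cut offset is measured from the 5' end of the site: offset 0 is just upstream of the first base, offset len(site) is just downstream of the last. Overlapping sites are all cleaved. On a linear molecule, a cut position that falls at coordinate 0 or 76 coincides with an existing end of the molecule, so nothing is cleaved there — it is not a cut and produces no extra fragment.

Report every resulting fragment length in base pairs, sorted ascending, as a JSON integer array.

[6,70]

Scan for sites:
  CdoV (TATGGTA, off=1): no sites
  PtaVI (GTGT, off=0): starts [6] → cuts [6]
  MvoIX (CACACA, off=3): no sites
  TgoX (CATAAC, off=2): no sites
  LmaII (CATAA, off=1): no sites

All cut coordinates (distinct, sorted): [6]

Fragment lengths:
  [0,6): 6 bp
  [6,76): 70 bp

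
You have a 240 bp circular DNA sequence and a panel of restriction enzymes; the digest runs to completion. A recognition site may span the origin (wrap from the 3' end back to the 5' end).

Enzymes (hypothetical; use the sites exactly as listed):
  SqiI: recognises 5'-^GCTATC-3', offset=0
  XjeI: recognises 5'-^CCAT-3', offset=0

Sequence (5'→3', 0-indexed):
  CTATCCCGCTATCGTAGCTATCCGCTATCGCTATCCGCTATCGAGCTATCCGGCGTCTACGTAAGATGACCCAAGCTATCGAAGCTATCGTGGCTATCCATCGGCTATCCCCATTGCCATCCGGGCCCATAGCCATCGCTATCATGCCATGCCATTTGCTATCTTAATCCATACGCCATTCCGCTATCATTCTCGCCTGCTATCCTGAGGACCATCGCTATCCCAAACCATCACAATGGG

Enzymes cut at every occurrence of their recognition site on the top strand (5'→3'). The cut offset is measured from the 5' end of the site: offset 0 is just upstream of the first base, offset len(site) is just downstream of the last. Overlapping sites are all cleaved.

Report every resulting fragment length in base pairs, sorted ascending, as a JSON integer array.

Site scan:
  SqiI (GCTATC, off=0): starts [7, 16, 23, 29, 36, 44, 74, 83, 92, 103, 137, 157, 182, 198, 216, 239] → cuts [7, 16, 23, 29, 36, 44, 74, 83, 92, 103, 137, 157, 182, 198, 216, 239]
  XjeI (CCAT, off=0): starts [97, 110, 116, 126, 132, 146, 151, 168, 175, 211, 227] → cuts [97, 110, 116, 126, 132, 146, 151, 168, 175, 211, 227]

All cut coordinates (distinct, sorted): [7, 16, 23, 29, 36, 44, 74, 83, 92, 97, 103, 110, 116, 126, 132, 137, 146, 151, 157, 168, 175, 182, 198, 211, 216, 227, 239]

Fragment lengths:
  7→16: 9 bp
  16→23: 7 bp
  23→29: 6 bp
  29→36: 7 bp
  36→44: 8 bp
  44→74: 30 bp
  74→83: 9 bp
  83→92: 9 bp
  92→97: 5 bp
  97→103: 6 bp
  103→110: 7 bp
  110→116: 6 bp
  116→126: 10 bp
  126→132: 6 bp
  132→137: 5 bp
  137→146: 9 bp
  146→151: 5 bp
  151→157: 6 bp
  157→168: 11 bp
  168→175: 7 bp
  175→182: 7 bp
  182→198: 16 bp
  198→211: 13 bp
  211→216: 5 bp
  216→227: 11 bp
  227→239: 12 bp
  239→7 (wrap): 240-239+7 = 8 bp

[5,5,5,5,6,6,6,6,6,7,7,7,7,7,8,8,9,9,9,9,10,11,11,12,13,16,30]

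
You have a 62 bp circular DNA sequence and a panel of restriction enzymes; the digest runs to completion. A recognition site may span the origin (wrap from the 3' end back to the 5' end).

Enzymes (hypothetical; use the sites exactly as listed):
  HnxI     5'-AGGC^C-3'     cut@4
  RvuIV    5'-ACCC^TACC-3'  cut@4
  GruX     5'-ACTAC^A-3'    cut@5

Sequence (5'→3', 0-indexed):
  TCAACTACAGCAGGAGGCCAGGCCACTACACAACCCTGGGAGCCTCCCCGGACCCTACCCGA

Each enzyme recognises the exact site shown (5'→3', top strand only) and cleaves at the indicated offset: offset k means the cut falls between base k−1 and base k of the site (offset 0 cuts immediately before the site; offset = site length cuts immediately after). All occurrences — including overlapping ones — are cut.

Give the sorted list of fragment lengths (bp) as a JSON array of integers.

[5,6,10,15,26]

Per-enzyme occurrences:
  HnxI AGGCC/4: at [14, 19] ⇒ [18, 23]
  RvuIV ACCCTACC/4: at [51] ⇒ [55]
  GruX ACTACA/5: at [3, 24] ⇒ [8, 29]

Pooled cuts: [8, 18, 23, 29, 55]

Fragments:
  8→18: 10 bp
  18→23: 5 bp
  23→29: 6 bp
  29→55: 26 bp
  55→8 (wrap): 62-55+8 = 15 bp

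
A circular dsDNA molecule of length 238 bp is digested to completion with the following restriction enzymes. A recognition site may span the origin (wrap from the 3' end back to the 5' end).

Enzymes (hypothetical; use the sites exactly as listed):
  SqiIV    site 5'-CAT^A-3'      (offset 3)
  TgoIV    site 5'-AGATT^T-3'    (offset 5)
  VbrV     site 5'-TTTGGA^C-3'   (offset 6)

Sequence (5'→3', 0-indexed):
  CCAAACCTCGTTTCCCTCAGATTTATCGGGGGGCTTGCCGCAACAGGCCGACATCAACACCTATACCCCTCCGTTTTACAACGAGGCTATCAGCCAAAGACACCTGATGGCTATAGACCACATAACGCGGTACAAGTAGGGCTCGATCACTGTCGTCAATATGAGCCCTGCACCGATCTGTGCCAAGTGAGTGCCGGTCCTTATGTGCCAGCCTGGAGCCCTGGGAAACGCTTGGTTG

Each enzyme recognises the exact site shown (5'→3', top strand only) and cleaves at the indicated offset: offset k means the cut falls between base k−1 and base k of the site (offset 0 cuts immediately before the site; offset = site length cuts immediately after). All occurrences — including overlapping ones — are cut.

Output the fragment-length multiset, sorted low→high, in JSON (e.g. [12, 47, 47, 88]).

Scan for sites:
  SqiIV CATA/3: at [120] ⇒ [123]
  TgoIV AGATTT/5: at [18] ⇒ [23]
  VbrV (TTTGGAC, off=6): no sites

Pooled cuts: [23, 123]

Fragments:
  23→123: 100 bp
  123→23 (wrap): 238-123+23 = 138 bp

[100,138]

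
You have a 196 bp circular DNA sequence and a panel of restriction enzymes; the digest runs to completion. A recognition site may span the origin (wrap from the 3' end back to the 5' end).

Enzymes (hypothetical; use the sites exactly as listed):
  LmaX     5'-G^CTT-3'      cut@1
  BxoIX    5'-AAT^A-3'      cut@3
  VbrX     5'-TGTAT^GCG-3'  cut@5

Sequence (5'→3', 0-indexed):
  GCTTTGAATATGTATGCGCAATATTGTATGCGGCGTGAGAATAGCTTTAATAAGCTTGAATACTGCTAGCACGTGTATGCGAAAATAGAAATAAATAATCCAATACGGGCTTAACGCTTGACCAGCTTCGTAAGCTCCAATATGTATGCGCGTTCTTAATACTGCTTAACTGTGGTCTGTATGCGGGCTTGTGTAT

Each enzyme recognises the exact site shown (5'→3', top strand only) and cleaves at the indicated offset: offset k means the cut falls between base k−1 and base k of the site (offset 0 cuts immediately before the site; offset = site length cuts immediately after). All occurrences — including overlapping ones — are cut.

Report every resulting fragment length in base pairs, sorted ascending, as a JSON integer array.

Site scan:
  LmaX (GCTT, off=1): starts [0, 43, 53, 108, 115, 124, 163, 186] → cuts [1, 44, 54, 109, 116, 125, 164, 187]
  BxoIX (AATA, off=3): starts [6, 19, 39, 48, 58, 83, 89, 93, 101, 138, 157] → cuts [9, 22, 42, 51, 61, 86, 92, 96, 104, 141, 160]
  VbrX (TGTATGCG, off=5): starts [10, 24, 73, 142, 177] → cuts [15, 29, 78, 147, 182]

Pooled cuts: [1, 9, 15, 22, 29, 42, 44, 51, 54, 61, 78, 86, 92, 96, 104, 109, 116, 125, 141, 147, 160, 164, 182, 187]

Fragment lengths:
  1→9: 8 bp
  9→15: 6 bp
  15→22: 7 bp
  22→29: 7 bp
  29→42: 13 bp
  42→44: 2 bp
  44→51: 7 bp
  51→54: 3 bp
  54→61: 7 bp
  61→78: 17 bp
  78→86: 8 bp
  86→92: 6 bp
  92→96: 4 bp
  96→104: 8 bp
  104→109: 5 bp
  109→116: 7 bp
  116→125: 9 bp
  125→141: 16 bp
  141→147: 6 bp
  147→160: 13 bp
  160→164: 4 bp
  164→182: 18 bp
  182→187: 5 bp
  187→1 (wrap): 196-187+1 = 10 bp

[2,3,4,4,5,5,6,6,6,7,7,7,7,7,8,8,8,9,10,13,13,16,17,18]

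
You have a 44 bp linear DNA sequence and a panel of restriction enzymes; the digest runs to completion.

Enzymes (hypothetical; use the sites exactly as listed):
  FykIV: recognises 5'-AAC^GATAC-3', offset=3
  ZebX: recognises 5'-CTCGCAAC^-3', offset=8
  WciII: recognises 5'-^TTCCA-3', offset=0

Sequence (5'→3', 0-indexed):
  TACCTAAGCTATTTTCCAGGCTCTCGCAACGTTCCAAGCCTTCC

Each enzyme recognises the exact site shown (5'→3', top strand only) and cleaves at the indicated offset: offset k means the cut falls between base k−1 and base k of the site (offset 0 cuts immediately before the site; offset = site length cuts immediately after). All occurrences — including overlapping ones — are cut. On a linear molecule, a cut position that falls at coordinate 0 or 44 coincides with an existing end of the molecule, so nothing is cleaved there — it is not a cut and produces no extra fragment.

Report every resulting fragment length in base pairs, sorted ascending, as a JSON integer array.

Site scan:
  FykIV (AACGATAC, off=3): no sites
  ZebX (CTCGCAAC, off=8): starts [22] → cuts [30]
  WciII (TTCCA, off=0): starts [13, 31] → cuts [13, 31]

Pooled cuts: [13, 30, 31]

Fragment lengths:
  [0,13): 13 bp
  [13,30): 17 bp
  [30,31): 1 bp
  [31,44): 13 bp

[1,13,13,17]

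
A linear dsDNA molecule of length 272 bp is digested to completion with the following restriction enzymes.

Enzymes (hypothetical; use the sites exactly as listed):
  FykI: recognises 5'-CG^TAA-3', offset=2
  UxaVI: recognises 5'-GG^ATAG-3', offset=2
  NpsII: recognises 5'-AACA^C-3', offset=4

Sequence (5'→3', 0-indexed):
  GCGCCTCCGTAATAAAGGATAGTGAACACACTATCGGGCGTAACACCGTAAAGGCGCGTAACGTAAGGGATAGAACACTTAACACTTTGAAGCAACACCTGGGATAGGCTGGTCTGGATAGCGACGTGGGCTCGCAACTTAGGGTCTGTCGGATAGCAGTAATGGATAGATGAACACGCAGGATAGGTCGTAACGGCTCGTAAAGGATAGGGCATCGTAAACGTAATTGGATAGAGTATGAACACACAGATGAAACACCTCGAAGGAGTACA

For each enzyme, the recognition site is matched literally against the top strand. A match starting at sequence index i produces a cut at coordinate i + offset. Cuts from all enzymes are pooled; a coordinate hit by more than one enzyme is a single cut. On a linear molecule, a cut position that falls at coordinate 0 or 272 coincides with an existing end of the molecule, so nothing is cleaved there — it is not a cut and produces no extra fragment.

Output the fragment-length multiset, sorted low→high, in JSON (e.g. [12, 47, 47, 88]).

Per-enzyme occurrences:
  FykI CGTAA/2: at [7, 38, 46, 56, 61, 188, 198, 215, 221] ⇒ [9, 40, 48, 58, 63, 190, 200, 217, 223]
  UxaVI GGATAG/2: at [16, 67, 101, 115, 150, 163, 180, 204, 228] ⇒ [18, 69, 103, 117, 152, 165, 182, 206, 230]
  NpsII AACAC/4: at [24, 41, 73, 80, 93, 172, 240, 253] ⇒ [28, 45, 77, 84, 97, 176, 244, 257]

Pooled cuts: [9, 18, 28, 40, 45, 48, 58, 63, 69, 77, 84, 97, 103, 117, 152, 165, 176, 182, 190, 200, 206, 217, 223, 230, 244, 257]

Fragment lengths:
  [0,9): 9 bp
  [9,18): 9 bp
  [18,28): 10 bp
  [28,40): 12 bp
  [40,45): 5 bp
  [45,48): 3 bp
  [48,58): 10 bp
  [58,63): 5 bp
  [63,69): 6 bp
  [69,77): 8 bp
  [77,84): 7 bp
  [84,97): 13 bp
  [97,103): 6 bp
  [103,117): 14 bp
  [117,152): 35 bp
  [152,165): 13 bp
  [165,176): 11 bp
  [176,182): 6 bp
  [182,190): 8 bp
  [190,200): 10 bp
  [200,206): 6 bp
  [206,217): 11 bp
  [217,223): 6 bp
  [223,230): 7 bp
  [230,244): 14 bp
  [244,257): 13 bp
  [257,272): 15 bp

[3,5,5,6,6,6,6,6,7,7,8,8,9,9,10,10,10,11,11,12,13,13,13,14,14,15,35]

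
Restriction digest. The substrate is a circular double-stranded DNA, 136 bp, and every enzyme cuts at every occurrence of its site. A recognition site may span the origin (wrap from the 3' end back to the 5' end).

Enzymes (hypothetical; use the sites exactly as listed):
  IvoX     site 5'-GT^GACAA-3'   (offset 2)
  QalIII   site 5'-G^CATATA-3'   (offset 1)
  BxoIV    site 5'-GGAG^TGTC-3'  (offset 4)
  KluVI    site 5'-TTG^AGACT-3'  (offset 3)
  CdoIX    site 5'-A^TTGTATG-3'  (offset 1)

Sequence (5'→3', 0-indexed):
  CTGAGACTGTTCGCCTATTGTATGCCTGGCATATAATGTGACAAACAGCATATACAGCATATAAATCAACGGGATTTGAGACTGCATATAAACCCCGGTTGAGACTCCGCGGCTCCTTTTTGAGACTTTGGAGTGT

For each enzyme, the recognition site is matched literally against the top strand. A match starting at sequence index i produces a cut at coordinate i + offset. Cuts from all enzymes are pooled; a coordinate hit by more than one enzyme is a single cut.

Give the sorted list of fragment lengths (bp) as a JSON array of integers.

[6,9,9,10,11,12,17,20,21,21]

Site scan:
  IvoX GTGACAA/2: at [37] ⇒ [39]
  QalIII GCATATA/1: at [28, 47, 56, 83] ⇒ [29, 48, 57, 84]
  BxoIV GGAGTGTC/4: at [129] ⇒ [133]
  KluVI TTGAGACT/3: at [75, 98, 119] ⇒ [78, 101, 122]
  CdoIX ATTGTATG/1: at [16] ⇒ [17]

Pooled cuts: [17, 29, 39, 48, 57, 78, 84, 101, 122, 133]

Fragment lengths:
  17→29: 12 bp
  29→39: 10 bp
  39→48: 9 bp
  48→57: 9 bp
  57→78: 21 bp
  78→84: 6 bp
  84→101: 17 bp
  101→122: 21 bp
  122→133: 11 bp
  133→17 (wrap): 136-133+17 = 20 bp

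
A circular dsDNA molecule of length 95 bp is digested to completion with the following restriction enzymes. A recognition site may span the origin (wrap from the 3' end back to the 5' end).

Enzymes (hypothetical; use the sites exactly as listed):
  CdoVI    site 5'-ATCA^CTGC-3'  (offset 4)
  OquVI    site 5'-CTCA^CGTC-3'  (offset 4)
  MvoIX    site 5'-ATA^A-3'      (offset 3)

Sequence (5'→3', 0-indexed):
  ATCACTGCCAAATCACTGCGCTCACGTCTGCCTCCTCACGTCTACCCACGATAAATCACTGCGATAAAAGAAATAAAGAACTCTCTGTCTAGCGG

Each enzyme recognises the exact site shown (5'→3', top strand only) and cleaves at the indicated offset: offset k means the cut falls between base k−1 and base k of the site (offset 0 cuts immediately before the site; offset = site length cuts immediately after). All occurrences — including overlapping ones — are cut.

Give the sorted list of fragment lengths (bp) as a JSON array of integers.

[5,8,9,9,11,14,15,24]

Per-enzyme occurrences:
  CdoVI ATCACTGC/4: at [0, 11, 54] ⇒ [4, 15, 58]
  OquVI CTCACGTC/4: at [20, 34] ⇒ [24, 38]
  MvoIX ATAA/3: at [50, 63, 72] ⇒ [53, 66, 75]

Pooled cuts: [4, 15, 24, 38, 53, 58, 66, 75]

Fragments:
  4→15: 11 bp
  15→24: 9 bp
  24→38: 14 bp
  38→53: 15 bp
  53→58: 5 bp
  58→66: 8 bp
  66→75: 9 bp
  75→4 (wrap): 95-75+4 = 24 bp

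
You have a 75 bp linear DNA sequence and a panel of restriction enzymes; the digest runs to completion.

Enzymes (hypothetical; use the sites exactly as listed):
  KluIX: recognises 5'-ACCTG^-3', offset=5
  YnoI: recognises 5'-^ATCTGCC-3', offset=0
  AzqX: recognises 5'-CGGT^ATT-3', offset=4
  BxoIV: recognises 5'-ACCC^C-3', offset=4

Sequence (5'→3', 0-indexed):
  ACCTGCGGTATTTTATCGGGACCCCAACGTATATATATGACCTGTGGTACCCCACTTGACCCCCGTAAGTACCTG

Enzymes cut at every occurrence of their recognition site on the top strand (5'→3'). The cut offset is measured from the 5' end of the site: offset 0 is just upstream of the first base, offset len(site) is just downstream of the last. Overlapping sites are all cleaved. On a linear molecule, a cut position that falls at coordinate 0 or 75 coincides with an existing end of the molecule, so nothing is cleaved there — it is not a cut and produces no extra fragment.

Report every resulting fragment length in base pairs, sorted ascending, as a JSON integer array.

[4,5,8,10,13,15,20]

Site scan:
  KluIX ACCTG/5: at [0, 39, 70] ⇒ [5, 44] (position 75 is a terminus of the linear molecule — no cut)
  YnoI (ATCTGCC, off=0): no sites
  AzqX CGGTATT/4: at [5] ⇒ [9]
  BxoIV ACCCC/4: at [20, 48, 58] ⇒ [24, 52, 62]

Pooled cuts: [5, 9, 24, 44, 52, 62]

Fragments:
  [0,5): 5 bp
  [5,9): 4 bp
  [9,24): 15 bp
  [24,44): 20 bp
  [44,52): 8 bp
  [52,62): 10 bp
  [62,75): 13 bp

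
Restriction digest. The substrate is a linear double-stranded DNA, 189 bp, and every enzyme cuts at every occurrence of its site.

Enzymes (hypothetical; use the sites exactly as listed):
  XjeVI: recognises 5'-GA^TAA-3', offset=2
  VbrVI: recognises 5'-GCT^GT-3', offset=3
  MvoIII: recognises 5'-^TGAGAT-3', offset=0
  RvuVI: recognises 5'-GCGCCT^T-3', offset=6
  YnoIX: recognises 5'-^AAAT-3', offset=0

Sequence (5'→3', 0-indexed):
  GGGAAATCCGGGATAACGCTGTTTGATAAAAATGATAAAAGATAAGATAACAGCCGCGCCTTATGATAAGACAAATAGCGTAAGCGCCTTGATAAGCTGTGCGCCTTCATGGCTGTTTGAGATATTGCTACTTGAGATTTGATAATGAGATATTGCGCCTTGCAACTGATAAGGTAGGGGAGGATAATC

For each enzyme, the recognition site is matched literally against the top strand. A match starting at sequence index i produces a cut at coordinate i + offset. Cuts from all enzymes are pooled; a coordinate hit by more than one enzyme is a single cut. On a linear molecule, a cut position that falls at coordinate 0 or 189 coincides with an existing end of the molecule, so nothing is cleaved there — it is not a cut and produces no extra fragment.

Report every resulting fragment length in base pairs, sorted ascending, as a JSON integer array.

[3,3,3,3,3,5,5,5,6,6,6,6,7,7,8,8,9,10,10,14,15,15,15,17]

Scan for sites:
  XjeVI GATAA/2: at [11, 24, 33, 40, 45, 64, 90, 140, 167, 182] ⇒ [13, 26, 35, 42, 47, 66, 92, 142, 169, 184]
  VbrVI GCTGT/3: at [17, 95, 111] ⇒ [20, 98, 114]
  MvoIII TGAGAT/0: at [117, 132, 145] ⇒ [117, 132, 145]
  RvuVI GCGCCTT/6: at [55, 83, 100, 154] ⇒ [61, 89, 106, 160]
  YnoIX AAAT/0: at [3, 29, 72] ⇒ [3, 29, 72]

All cut coordinates (distinct, sorted): [3, 13, 20, 26, 29, 35, 42, 47, 61, 66, 72, 89, 92, 98, 106, 114, 117, 132, 142, 145, 160, 169, 184]

Fragment lengths:
  [0,3): 3 bp
  [3,13): 10 bp
  [13,20): 7 bp
  [20,26): 6 bp
  [26,29): 3 bp
  [29,35): 6 bp
  [35,42): 7 bp
  [42,47): 5 bp
  [47,61): 14 bp
  [61,66): 5 bp
  [66,72): 6 bp
  [72,89): 17 bp
  [89,92): 3 bp
  [92,98): 6 bp
  [98,106): 8 bp
  [106,114): 8 bp
  [114,117): 3 bp
  [117,132): 15 bp
  [132,142): 10 bp
  [142,145): 3 bp
  [145,160): 15 bp
  [160,169): 9 bp
  [169,184): 15 bp
  [184,189): 5 bp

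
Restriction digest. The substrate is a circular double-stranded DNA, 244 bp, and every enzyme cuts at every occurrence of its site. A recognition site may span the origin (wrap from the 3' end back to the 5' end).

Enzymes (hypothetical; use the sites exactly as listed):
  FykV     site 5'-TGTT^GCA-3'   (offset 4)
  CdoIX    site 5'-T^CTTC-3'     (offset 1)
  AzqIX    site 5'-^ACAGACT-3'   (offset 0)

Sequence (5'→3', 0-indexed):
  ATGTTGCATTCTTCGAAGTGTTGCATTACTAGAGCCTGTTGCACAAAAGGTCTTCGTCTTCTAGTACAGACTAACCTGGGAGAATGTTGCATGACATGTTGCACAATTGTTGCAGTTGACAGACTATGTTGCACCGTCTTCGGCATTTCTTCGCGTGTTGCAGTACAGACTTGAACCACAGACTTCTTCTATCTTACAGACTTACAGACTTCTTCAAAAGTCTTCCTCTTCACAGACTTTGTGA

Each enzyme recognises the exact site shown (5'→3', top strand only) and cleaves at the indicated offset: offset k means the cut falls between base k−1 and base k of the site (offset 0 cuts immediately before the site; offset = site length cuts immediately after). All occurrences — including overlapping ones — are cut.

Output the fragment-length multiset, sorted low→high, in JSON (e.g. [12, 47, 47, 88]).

Scan for sites:
  FykV (TGTTGCA, off=4): starts [1, 18, 36, 84, 96, 107, 126, 155] → cuts [5, 22, 40, 88, 100, 111, 130, 159]
  CdoIX (TCTTC, off=1): starts [9, 50, 56, 136, 147, 184, 210, 220, 226] → cuts [10, 51, 57, 137, 148, 185, 211, 221, 227]
  AzqIX (ACAGACT, off=0): starts [65, 118, 164, 177, 195, 203, 231] → cuts [65, 118, 164, 177, 195, 203, 231]

Pooled cuts: [5, 10, 22, 40, 51, 57, 65, 88, 100, 111, 118, 130, 137, 148, 159, 164, 177, 185, 195, 203, 211, 221, 227, 231]

Fragment lengths:
  5→10: 5 bp
  10→22: 12 bp
  22→40: 18 bp
  40→51: 11 bp
  51→57: 6 bp
  57→65: 8 bp
  65→88: 23 bp
  88→100: 12 bp
  100→111: 11 bp
  111→118: 7 bp
  118→130: 12 bp
  130→137: 7 bp
  137→148: 11 bp
  148→159: 11 bp
  159→164: 5 bp
  164→177: 13 bp
  177→185: 8 bp
  185→195: 10 bp
  195→203: 8 bp
  203→211: 8 bp
  211→221: 10 bp
  221→227: 6 bp
  227→231: 4 bp
  231→5 (wrap): 244-231+5 = 18 bp

[4,5,5,6,6,7,7,8,8,8,8,10,10,11,11,11,11,12,12,12,13,18,18,23]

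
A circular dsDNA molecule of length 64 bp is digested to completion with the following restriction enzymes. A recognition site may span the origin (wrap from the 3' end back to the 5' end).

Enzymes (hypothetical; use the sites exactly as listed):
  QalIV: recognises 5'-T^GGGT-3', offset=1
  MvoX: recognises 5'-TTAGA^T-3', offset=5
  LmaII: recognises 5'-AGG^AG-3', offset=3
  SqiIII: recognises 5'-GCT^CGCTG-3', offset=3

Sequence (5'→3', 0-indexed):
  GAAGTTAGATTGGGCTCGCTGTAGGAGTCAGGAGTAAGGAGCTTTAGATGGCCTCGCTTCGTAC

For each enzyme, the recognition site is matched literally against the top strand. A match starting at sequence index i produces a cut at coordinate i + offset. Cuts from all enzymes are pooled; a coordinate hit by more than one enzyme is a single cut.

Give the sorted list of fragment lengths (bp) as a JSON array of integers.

Scan for sites:
  QalIV (TGGGT, off=1): no sites
  MvoX (TTAGAT, off=5): starts [4, 43] → cuts [9, 48]
  LmaII (AGGAG, off=3): starts [22, 29, 36] → cuts [25, 32, 39]
  SqiIII (GCTCGCTG, off=3): starts [13] → cuts [16]

All cut coordinates (distinct, sorted): [9, 16, 25, 32, 39, 48]

Fragment lengths:
  9→16: 7 bp
  16→25: 9 bp
  25→32: 7 bp
  32→39: 7 bp
  39→48: 9 bp
  48→9 (wrap): 64-48+9 = 25 bp

[7,7,7,9,9,25]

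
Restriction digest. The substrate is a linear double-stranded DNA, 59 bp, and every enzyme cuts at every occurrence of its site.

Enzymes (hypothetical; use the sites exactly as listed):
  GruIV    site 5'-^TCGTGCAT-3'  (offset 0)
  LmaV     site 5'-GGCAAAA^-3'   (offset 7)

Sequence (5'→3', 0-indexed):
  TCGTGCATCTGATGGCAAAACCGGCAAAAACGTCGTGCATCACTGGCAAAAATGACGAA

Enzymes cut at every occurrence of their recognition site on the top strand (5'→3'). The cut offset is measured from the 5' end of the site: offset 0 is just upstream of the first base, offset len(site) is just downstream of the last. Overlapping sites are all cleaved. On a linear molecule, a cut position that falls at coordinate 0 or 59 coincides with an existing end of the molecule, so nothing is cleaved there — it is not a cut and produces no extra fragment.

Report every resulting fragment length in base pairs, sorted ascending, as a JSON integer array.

[3,8,9,19,20]

Per-enzyme occurrences:
  GruIV (TCGTGCAT, off=0): starts [0, 32] → cuts [32] (position 0 is a terminus of the linear molecule — no cut)
  LmaV (GGCAAAA, off=7): starts [13, 22, 44] → cuts [20, 29, 51]

All cut coordinates (distinct, sorted): [20, 29, 32, 51]

Fragments:
  [0,20): 20 bp
  [20,29): 9 bp
  [29,32): 3 bp
  [32,51): 19 bp
  [51,59): 8 bp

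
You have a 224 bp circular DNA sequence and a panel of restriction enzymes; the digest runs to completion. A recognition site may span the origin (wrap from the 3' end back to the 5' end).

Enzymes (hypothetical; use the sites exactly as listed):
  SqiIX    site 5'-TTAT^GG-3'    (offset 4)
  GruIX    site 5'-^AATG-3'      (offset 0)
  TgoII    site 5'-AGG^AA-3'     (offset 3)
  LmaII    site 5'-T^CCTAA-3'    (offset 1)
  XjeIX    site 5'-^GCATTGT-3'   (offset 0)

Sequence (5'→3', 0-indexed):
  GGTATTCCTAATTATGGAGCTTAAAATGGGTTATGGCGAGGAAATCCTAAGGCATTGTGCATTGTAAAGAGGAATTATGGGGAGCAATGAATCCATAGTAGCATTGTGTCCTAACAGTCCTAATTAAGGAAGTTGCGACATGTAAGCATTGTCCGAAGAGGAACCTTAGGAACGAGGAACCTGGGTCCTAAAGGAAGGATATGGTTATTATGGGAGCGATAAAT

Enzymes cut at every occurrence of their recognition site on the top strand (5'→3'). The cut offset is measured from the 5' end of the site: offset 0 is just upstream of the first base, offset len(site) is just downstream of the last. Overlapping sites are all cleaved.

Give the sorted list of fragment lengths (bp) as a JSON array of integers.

Scan for sites:
  SqiIX (TTATGG, off=4): starts [11, 30, 74, 207] → cuts [15, 34, 78, 211]
  GruIX (AATG, off=0): starts [24, 85, 221] → cuts [24, 85, 221]
  TgoII (AGGAA, off=3): starts [38, 69, 126, 158, 167, 174, 191] → cuts [41, 72, 129, 161, 170, 177, 194]
  LmaII (TCCTAA, off=1): starts [5, 44, 108, 117, 185] → cuts [6, 45, 109, 118, 186]
  XjeIX (GCATTGT, off=0): starts [51, 58, 100, 145] → cuts [51, 58, 100, 145]

All cut coordinates (distinct, sorted): [6, 15, 24, 34, 41, 45, 51, 58, 72, 78, 85, 100, 109, 118, 129, 145, 161, 170, 177, 186, 194, 211, 221]

Fragments:
  6→15: 9 bp
  15→24: 9 bp
  24→34: 10 bp
  34→41: 7 bp
  41→45: 4 bp
  45→51: 6 bp
  51→58: 7 bp
  58→72: 14 bp
  72→78: 6 bp
  78→85: 7 bp
  85→100: 15 bp
  100→109: 9 bp
  109→118: 9 bp
  118→129: 11 bp
  129→145: 16 bp
  145→161: 16 bp
  161→170: 9 bp
  170→177: 7 bp
  177→186: 9 bp
  186→194: 8 bp
  194→211: 17 bp
  211→221: 10 bp
  221→6 (wrap): 224-221+6 = 9 bp

[4,6,6,7,7,7,7,8,9,9,9,9,9,9,9,10,10,11,14,15,16,16,17]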